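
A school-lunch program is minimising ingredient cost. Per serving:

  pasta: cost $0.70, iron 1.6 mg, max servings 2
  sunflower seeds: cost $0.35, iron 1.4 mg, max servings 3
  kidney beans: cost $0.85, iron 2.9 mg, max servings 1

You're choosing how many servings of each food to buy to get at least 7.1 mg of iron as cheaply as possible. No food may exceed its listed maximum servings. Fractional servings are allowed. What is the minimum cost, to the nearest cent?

Cost per mg of iron: sunflower seeds $0.2500, kidney beans $0.2931, pasta $0.4375.
Take 3 servings of sunflower seeds: +4.2 mg iron for $1.05 (total $1.05, still need 2.9 mg).
Take 1 serving of kidney beans: +2.9 mg iron for $0.85 (total $1.90, still need 0.0 mg).
Filling from the cheapest source first is optimal under one linear minimum: $1.90.

$1.90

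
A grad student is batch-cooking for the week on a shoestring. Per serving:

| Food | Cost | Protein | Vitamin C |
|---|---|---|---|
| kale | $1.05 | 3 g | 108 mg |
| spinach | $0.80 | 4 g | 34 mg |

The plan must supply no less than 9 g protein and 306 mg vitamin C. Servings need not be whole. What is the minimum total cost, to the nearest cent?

$3.05

Minimising a linear cost over {protein ≥ 9, vitamin C ≥ 306, servings ≥ 0} — the optimum is at a vertex, using one or two foods.
kale only: max(9/3, 306/108) = 3 servings → $3.15.
spinach only: max(9/4, 306/34) = 9 servings → $7.20.
kale + spinach with both tight: 2.782 servings and 0.1636 servings → $3.05.
Cheapest feasible corner: $3.05.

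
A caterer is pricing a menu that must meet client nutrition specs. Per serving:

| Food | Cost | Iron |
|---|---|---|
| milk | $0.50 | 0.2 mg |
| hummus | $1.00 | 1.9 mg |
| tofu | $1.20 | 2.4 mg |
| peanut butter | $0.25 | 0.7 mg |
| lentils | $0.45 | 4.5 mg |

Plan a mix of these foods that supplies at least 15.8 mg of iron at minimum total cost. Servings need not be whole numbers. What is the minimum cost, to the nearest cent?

$1.58

Cost per mg of iron: lentils $0.1000, peanut butter $0.3571, tofu $0.5000, hummus $0.5263, milk $2.5000.
With no serving limits, use only lentils: 15.8 mg / 4.5 mg = 3.511 servings × $0.45 = $1.58.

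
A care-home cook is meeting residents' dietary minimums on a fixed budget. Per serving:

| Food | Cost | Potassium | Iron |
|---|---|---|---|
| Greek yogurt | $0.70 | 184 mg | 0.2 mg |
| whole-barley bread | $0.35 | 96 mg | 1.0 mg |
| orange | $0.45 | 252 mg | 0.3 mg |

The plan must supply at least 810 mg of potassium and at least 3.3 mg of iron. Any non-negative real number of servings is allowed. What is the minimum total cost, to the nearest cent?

For a min-cost LP with two ≥-constraints, a basic feasible solution has at most two positive variables.
Greek yogurt only: max(810/184, 3.3/0.2) = 16.5 servings → $11.55.
whole-barley bread only: max(810/96, 3.3/1.0) = 8.438 servings → $2.95.
orange only: max(810/252, 3.3/0.3) = 11 servings → $4.95.
Greek yogurt + whole-barley bread with both tight: 2.993 servings and 2.701 servings → $3.04.
Greek yogurt + orange: the both-tight solution has a negative serving — not a feasible corner.
whole-barley bread + orange with both tight: 2.637 servings and 2.21 servings → $1.92.
Cheapest feasible corner: $1.92.

$1.92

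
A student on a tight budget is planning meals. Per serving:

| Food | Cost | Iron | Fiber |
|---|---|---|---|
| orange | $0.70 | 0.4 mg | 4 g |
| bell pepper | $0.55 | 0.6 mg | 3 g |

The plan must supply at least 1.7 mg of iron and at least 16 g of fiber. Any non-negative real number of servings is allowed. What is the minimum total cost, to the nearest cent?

$2.81

orange only: max(1.7/0.4, 16/4) = 4.25 servings → $2.98.
bell pepper only: max(1.7/0.6, 16/3) = 5.333 servings → $2.93.
orange + bell pepper with both tight: 3.75 servings and 0.3333 servings → $2.81.
The minimum over all feasible corners is $2.81.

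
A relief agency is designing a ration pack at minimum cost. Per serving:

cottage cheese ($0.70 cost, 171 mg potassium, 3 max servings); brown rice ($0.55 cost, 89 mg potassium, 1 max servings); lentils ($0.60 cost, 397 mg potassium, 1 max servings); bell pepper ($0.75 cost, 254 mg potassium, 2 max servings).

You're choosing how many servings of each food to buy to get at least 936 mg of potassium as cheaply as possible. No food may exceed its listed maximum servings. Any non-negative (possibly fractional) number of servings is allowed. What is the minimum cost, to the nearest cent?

$2.23

Cost per mg of potassium: lentils $0.0015, bell pepper $0.0030, cottage cheese $0.0041, brown rice $0.0062.
Take 1 serving of lentils: +397.0 mg potassium for $0.60 (total $0.60, still need 539.0 mg).
Take 2 servings of bell pepper: +508.0 mg potassium for $1.50 (total $2.10, still need 31.0 mg).
Take 0.1813 servings of cottage cheese: +31.0 mg potassium for $0.13 (total $2.23, still need 0.0 mg).
Filling from the cheapest source first is optimal under one linear minimum: $2.23.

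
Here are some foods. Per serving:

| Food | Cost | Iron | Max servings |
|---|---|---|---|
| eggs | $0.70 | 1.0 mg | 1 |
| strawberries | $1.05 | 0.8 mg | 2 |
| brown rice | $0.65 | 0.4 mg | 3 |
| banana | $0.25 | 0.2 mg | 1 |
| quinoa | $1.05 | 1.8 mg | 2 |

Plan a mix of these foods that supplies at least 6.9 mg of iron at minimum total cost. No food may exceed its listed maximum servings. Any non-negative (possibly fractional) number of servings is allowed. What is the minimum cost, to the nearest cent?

$5.96

Cost per mg of iron: quinoa $0.5833, eggs $0.7000, banana $1.2500, strawberries $1.3125, brown rice $1.6250.
Take 2 servings of quinoa: +3.6 mg iron for $2.10 (total $2.10, still need 3.3 mg).
Take 1 serving of eggs: +1.0 mg iron for $0.70 (total $2.80, still need 2.3 mg).
Take 1 serving of banana: +0.2 mg iron for $0.25 (total $3.05, still need 2.1 mg).
Take 2 servings of strawberries: +1.6 mg iron for $2.10 (total $5.15, still need 0.5 mg).
Take 1.25 servings of brown rice: +0.5 mg iron for $0.81 (total $5.96, still need 0.0 mg).
Filling from the cheapest source first is optimal under one linear minimum: $5.96.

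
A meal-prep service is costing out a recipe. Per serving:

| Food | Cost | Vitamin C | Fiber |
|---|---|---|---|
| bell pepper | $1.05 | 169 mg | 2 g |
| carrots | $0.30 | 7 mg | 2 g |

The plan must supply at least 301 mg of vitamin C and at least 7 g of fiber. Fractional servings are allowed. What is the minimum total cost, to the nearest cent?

$2.33

Two binding constraints pin down two serving amounts, so the optimal mix uses at most two foods. The candidates are each food alone (scaled to the tighter of vitamin C/fiber) and each pair with both constraints tight.
bell pepper only: max(301/169, 7/2) = 3.5 servings → $3.67.
carrots only: max(301/7, 7/2) = 43 servings → $12.90.
bell pepper + carrots with both tight: 1.707 servings and 1.793 servings → $2.33.
The minimum over all feasible corners is $2.33.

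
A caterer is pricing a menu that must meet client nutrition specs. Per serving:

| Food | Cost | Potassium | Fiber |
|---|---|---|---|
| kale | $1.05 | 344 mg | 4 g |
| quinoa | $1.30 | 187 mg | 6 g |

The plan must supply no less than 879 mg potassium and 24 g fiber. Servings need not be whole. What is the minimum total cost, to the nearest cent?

$5.31

Compare the cost at each extreme point of the feasible region.
kale only: max(879/344, 24/4) = 6 servings → $6.30.
quinoa only: max(879/187, 24/6) = 4.701 servings → $6.11.
kale + quinoa with both tight: 0.5973 servings and 3.602 servings → $5.31.
So the least-cost plan costs $5.31.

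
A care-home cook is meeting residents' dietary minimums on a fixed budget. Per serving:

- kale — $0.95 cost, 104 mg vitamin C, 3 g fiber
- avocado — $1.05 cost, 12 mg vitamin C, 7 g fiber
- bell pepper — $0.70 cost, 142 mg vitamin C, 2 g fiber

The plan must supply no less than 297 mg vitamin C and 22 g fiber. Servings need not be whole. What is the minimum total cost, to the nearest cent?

$4.05

Two binding constraints pin down two serving amounts, so the optimal mix uses at most two foods. The candidates are each food alone (scaled to the tighter of vitamin C/fiber) and each pair with both constraints tight.
kale only: max(297/104, 22/3) = 7.333 servings → $6.97.
avocado only: max(297/12, 22/7) = 24.75 servings → $25.99.
bell pepper only: max(297/142, 22/2) = 11 servings → $7.70.
kale + avocado with both tight: 2.623 servings and 2.019 servings → $4.61.
kale + bell pepper: the both-tight solution has a negative serving — not a feasible corner.
avocado + bell pepper with both tight: 2.608 servings and 1.871 servings → $4.05.
Cheapest feasible corner: $4.05.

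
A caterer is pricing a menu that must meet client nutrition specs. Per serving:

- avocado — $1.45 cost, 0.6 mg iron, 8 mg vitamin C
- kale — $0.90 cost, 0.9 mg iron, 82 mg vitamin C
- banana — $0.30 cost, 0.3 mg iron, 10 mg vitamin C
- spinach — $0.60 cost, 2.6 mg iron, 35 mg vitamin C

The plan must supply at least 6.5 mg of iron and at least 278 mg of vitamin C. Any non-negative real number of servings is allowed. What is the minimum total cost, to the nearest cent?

A basic optimal solution has at most two foods positive. Try each food alone and each pair with both targets met exactly.
avocado only: max(6.5/0.6, 278/8) = 34.75 servings → $50.39.
kale only: max(6.5/0.9, 278/82) = 7.222 servings → $6.50.
banana only: max(6.5/0.3, 278/10) = 27.8 servings → $8.34.
spinach only: max(6.5/2.6, 278/35) = 7.943 servings → $4.77.
avocado + kale with both tight: 6.733 servings and 2.733 servings → $12.22.
avocado + banana: intersection lies outside the first quadrant.
avocado + spinach: the both-tight solution has a negative serving — not a feasible corner.
kale + banana with both tight: 1.179 servings and 18.13 servings → $6.50.
kale + spinach with both tight: 2.726 servings and 1.556 servings → $3.39.
banana + spinach with both targets exact would need a negative amount; discard.
Cheapest feasible corner: $3.39.

$3.39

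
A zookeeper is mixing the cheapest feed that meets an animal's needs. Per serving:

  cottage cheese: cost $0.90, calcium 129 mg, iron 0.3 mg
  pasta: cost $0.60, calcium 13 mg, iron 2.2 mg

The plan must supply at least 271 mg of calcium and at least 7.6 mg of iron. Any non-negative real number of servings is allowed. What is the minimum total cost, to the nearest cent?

$3.53

A basic optimal solution has at most two foods positive. Try each food alone and each pair with both targets met exactly.
cottage cheese only: max(271/129, 7.6/0.3) = 25.33 servings → $22.80.
pasta only: max(271/13, 7.6/2.2) = 20.85 servings → $12.51.
cottage cheese + pasta with both tight: 1.777 servings and 3.212 servings → $3.53.
Cheapest feasible corner: $3.53.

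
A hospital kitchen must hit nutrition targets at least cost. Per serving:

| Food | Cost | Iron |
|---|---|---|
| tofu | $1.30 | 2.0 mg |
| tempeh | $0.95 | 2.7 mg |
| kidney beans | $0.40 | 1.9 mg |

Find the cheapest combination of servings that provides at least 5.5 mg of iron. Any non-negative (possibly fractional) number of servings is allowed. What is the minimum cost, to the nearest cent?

Cost per mg of iron: kidney beans $0.2105, tempeh $0.3519, tofu $0.6500.
With no serving limits, use only kidney beans: 5.5 mg / 1.9 mg = 2.895 servings × $0.40 = $1.16.

$1.16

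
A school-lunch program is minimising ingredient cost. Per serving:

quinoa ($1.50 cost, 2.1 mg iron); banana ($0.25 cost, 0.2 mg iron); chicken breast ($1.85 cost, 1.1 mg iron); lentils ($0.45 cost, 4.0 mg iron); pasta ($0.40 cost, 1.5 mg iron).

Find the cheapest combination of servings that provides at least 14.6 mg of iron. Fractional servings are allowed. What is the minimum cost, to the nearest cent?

Cost per mg of iron: lentils $0.1125, pasta $0.2667, quinoa $0.7143, banana $1.2500, chicken breast $1.6818.
With no serving limits, use only lentils: 14.6 mg / 4.0 mg = 3.65 servings × $0.45 = $1.64.

$1.64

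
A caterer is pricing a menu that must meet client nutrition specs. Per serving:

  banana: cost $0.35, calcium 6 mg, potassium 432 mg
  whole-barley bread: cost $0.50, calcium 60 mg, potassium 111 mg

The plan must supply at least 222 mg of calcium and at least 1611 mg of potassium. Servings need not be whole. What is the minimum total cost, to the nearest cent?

$2.71

banana only: max(222/6, 1611/432) = 37 servings → $12.95.
whole-barley bread only: max(222/60, 1611/111) = 14.51 servings → $7.26.
banana + whole-barley bread with both tight: 2.852 servings and 3.415 servings → $2.71.
So the least-cost plan costs $2.71.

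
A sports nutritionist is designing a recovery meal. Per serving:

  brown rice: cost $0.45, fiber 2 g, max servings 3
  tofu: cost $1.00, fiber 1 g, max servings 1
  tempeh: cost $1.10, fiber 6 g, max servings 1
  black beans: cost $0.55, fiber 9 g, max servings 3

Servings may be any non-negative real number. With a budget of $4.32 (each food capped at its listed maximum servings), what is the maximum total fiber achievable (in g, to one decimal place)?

Fiber per dollar: black beans 16.36, tempeh 5.455, brown rice 4.444, tofu 1.
Take 3 servings of black beans: spends $1.65, +27.0 g fiber (running total 27.0 g).
Take 1 serving of tempeh: spends $1.10, +6.0 g fiber (running total 33.0 g).
Take 3 servings of brown rice: spends $1.35, +6.0 g fiber (running total 39.0 g).
Take 0.22 servings of tofu: spends $0.22, +0.2 g fiber (running total 39.2 g).
Filling greedily by fiber-per-dollar is optimal for one linear limit, giving 39.2 g.

39.2 g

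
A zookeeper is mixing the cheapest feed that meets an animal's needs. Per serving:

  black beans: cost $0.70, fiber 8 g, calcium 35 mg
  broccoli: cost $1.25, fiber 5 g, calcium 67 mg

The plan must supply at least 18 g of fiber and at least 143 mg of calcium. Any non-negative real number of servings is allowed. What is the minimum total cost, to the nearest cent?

With two linear requirements the optimum uses one or two foods; enumerate the corners.
black beans only: max(18/8, 143/35) = 4.086 servings → $2.86.
broccoli only: max(18/5, 143/67) = 3.6 servings → $4.50.
black beans + broccoli with both tight: 1.36 servings and 1.424 servings → $2.73.
So the least-cost plan costs $2.73.

$2.73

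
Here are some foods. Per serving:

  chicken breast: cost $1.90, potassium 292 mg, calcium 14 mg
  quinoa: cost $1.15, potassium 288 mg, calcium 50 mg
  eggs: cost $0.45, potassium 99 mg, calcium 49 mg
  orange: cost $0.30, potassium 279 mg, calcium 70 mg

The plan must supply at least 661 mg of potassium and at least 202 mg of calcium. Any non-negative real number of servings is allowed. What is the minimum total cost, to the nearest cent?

Compare the cost at each extreme point of the feasible region.
chicken breast only: max(661/292, 202/14) = 14.43 servings → $27.41.
quinoa only: max(661/288, 202/50) = 4.04 servings → $4.65.
eggs only: max(661/99, 202/49) = 6.677 servings → $3.00.
orange only: max(661/279, 202/70) = 2.886 servings → $0.87.
chicken breast + quinoa: the both-tight solution has a negative serving — not a feasible corner.
chicken breast + eggs with both tight: 0.9589 servings and 3.848 servings → $3.55.
chicken breast + orange: the both-tight solution has a negative serving — not a feasible corner.
quinoa + eggs with both tight: 1.352 servings and 2.742 servings → $2.79.
quinoa + orange with both targets exact would need a negative amount; discard.
eggs + orange with both tight: 1.497 servings and 1.838 servings → $1.22.
Cheapest feasible corner: $0.87.

$0.87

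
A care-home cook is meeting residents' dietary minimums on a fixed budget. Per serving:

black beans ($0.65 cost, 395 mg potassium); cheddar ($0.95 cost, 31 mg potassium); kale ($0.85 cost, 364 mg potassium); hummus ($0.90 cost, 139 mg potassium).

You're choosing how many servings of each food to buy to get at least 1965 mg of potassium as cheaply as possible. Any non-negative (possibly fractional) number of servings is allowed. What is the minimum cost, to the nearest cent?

$3.23

Cost per mg of potassium: black beans $0.0016, kale $0.0023, hummus $0.0065, cheddar $0.0306.
With no serving limits, use only black beans: 1965 mg / 395 mg = 4.975 servings × $0.65 = $3.23.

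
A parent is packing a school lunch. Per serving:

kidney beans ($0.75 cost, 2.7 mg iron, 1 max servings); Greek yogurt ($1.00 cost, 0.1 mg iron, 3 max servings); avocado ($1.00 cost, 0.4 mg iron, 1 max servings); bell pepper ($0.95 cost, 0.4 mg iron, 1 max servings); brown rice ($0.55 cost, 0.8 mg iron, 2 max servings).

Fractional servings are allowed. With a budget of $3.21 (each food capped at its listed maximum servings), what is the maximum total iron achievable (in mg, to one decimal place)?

Iron per dollar: kidney beans 3.6, brown rice 1.455, bell pepper 0.4211, avocado 0.4, Greek yogurt 0.1.
Take 1 serving of kidney beans: spends $0.75, +2.7 mg iron (running total 2.7 mg).
Take 2 servings of brown rice: spends $1.10, +1.6 mg iron (running total 4.3 mg).
Take 1 serving of bell pepper: spends $0.95, +0.4 mg iron (running total 4.7 mg).
Take 0.41 servings of avocado: spends $0.41, +0.2 mg iron (running total 4.9 mg).
Filling greedily by iron-per-dollar is optimal for one linear limit, giving 4.9 mg.

4.9 mg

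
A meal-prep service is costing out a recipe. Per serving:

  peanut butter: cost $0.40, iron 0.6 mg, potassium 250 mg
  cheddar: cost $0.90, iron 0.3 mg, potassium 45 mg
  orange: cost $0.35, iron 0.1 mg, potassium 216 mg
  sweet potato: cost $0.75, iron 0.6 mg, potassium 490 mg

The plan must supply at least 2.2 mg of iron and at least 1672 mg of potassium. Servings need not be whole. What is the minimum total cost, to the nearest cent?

Two binding constraints pin down two serving amounts, so the optimal mix uses at most two foods. The candidates are each food alone (scaled to the tighter of iron/potassium) and each pair with both constraints tight.
peanut butter only: max(2.2/0.6, 1672/250) = 6.688 servings → $2.68.
cheddar only: max(2.2/0.3, 1672/45) = 37.16 servings → $33.44.
orange only: max(2.2/0.1, 1672/216) = 22 servings → $7.70.
sweet potato only: max(2.2/0.6, 1672/490) = 3.667 servings → $2.75.
peanut butter + cheddar: the both-tight solution has a negative serving — not a feasible corner.
peanut butter + orange with both tight: 2.945 servings and 4.333 servings → $2.69.
peanut butter + sweet potato with both tight: 0.5194 servings and 3.147 servings → $2.57.
cheddar + orange with both tight: 5.108 servings and 6.677 servings → $6.93.
cheddar + sweet potato with both tight: 0.6233 servings and 3.355 servings → $3.08.
orange + sweet potato: the both-tight solution has a negative serving — not a feasible corner.
So the least-cost plan costs $2.57.

$2.57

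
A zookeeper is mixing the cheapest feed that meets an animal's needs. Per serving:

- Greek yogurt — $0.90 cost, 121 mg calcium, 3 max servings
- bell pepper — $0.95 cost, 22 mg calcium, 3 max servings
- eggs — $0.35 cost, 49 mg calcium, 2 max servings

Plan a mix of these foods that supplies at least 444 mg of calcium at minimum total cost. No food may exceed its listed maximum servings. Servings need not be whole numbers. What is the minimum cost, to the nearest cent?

$3.27

Cost per mg of calcium: eggs $0.0071, Greek yogurt $0.0074, bell pepper $0.0432.
Take 2 servings of eggs: +98.0 mg calcium for $0.70 (total $0.70, still need 346.0 mg).
Take 2.86 servings of Greek yogurt: +346.0 mg calcium for $2.57 (total $3.27, still need 0.0 mg).
Greedy by cheapest-per-mg is optimal for a single linear constraint, so the minimum cost is $3.27.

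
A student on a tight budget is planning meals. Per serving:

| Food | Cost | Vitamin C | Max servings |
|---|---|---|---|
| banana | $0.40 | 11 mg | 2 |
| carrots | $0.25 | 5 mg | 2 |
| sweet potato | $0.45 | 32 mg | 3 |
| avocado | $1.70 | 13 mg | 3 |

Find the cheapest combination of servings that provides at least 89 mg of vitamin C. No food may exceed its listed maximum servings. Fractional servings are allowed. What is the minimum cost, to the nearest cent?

Cost per mg of vitamin C: sweet potato $0.0141, banana $0.0364, carrots $0.0500, avocado $0.1308.
Take 2.781 servings of sweet potato: +89.0 mg vitamin C for $1.25 (total $1.25, still need 0.0 mg).
Filling from the cheapest source first is optimal under one linear minimum: $1.25.

$1.25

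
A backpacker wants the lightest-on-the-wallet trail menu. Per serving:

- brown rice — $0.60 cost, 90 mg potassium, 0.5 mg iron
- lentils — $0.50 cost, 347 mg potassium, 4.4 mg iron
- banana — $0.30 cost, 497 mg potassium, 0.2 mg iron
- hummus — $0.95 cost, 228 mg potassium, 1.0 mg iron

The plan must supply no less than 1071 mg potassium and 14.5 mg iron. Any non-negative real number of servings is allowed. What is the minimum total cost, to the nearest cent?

Compare the cost at each extreme point of the feasible region.
brown rice only: max(1071/90, 14.5/0.5) = 29 servings → $17.40.
lentils only: max(1071/347, 14.5/4.4) = 3.295 servings → $1.65.
banana only: max(1071/497, 14.5/0.2) = 72.5 servings → $21.75.
hummus only: max(1071/228, 14.5/1.0) = 14.5 servings → $13.78.
brown rice + lentils: intersection lies outside the first quadrant.
brown rice + banana with both targets exact would need a negative amount; discard.
brown rice + hummus: the both-tight solution has a negative serving — not a feasible corner.
lentils + banana: intersection lies outside the first quadrant.
lentils + hummus: the both-tight solution has a negative serving — not a feasible corner.
banana + hummus: the both-tight solution has a negative serving — not a feasible corner.
Cheapest feasible corner: $1.65.

$1.65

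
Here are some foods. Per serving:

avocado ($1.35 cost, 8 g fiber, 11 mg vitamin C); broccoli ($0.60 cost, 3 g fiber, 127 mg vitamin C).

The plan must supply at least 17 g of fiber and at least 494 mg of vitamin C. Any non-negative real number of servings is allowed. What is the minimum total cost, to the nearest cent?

$3.23

A basic optimal solution has at most two foods positive. Try each food alone and each pair with both targets met exactly.
avocado only: max(17/8, 494/11) = 44.91 servings → $60.63.
broccoli only: max(17/3, 494/127) = 5.667 servings → $3.40.
avocado + broccoli with both tight: 0.6887 servings and 3.83 servings → $3.23.
The minimum over all feasible corners is $3.23.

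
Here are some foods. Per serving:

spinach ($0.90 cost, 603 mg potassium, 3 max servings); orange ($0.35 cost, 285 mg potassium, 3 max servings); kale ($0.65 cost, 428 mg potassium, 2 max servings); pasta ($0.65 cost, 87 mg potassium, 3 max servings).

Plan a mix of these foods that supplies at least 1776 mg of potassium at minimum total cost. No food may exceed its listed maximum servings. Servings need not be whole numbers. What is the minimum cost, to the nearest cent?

Cost per mg of potassium: orange $0.0012, spinach $0.0015, kale $0.0015, pasta $0.0075.
Take 3 servings of orange: +855.0 mg potassium for $1.05 (total $1.05, still need 921.0 mg).
Take 1.527 servings of spinach: +921.0 mg potassium for $1.37 (total $2.42, still need 0.0 mg).
Greedy by cheapest-per-mg is optimal for a single linear constraint, so the minimum cost is $2.42.

$2.42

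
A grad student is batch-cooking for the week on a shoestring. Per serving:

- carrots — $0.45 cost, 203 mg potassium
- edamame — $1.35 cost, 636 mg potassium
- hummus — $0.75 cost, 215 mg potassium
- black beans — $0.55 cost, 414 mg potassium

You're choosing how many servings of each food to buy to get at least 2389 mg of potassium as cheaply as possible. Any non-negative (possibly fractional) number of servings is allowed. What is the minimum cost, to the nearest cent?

$3.17

Cost per mg of potassium: black beans $0.0013, edamame $0.0021, carrots $0.0022, hummus $0.0035.
With no serving limits, use only black beans: 2389 mg / 414 mg = 5.771 servings × $0.55 = $3.17.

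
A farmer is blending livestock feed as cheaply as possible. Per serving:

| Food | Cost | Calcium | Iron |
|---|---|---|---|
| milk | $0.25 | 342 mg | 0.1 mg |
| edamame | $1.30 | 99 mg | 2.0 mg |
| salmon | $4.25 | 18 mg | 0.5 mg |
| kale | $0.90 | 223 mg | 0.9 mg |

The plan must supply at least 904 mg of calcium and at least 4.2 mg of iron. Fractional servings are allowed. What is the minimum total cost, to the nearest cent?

$3.11

milk only: max(904/342, 4.2/0.1) = 42 servings → $10.50.
edamame only: max(904/99, 4.2/2.0) = 9.131 servings → $11.87.
salmon only: max(904/18, 4.2/0.5) = 50.22 servings → $213.44.
kale only: max(904/223, 4.2/0.9) = 4.667 servings → $4.20.
milk + edamame with both tight: 2.065 servings and 1.997 servings → $3.11.
milk + salmon with both tight: 2.225 servings and 7.955 servings → $34.37.
milk + kale: the both-tight solution has a negative serving — not a feasible corner.
edamame + salmon: the both-tight solution has a negative serving — not a feasible corner.
edamame + kale with both tight: 0.3446 servings and 3.901 servings → $3.96.
salmon + kale with both tight: 1.291 servings and 3.95 servings → $9.04.
So the least-cost plan costs $3.11.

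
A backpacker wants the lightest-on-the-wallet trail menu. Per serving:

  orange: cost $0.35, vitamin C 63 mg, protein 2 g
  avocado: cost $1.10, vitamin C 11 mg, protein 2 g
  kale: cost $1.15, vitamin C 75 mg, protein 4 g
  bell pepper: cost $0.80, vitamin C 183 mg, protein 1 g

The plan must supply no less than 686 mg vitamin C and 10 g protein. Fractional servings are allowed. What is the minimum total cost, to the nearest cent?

$3.28

Compare the cost at each extreme point of the feasible region.
orange only: max(686/63, 10/2) = 10.89 servings → $3.81.
avocado only: max(686/11, 10/2) = 62.36 servings → $68.60.
kale only: max(686/75, 10/4) = 9.147 servings → $10.52.
bell pepper only: max(686/183, 10/1) = 10 servings → $8.00.
orange + avocado: the both-tight solution has a negative serving — not a feasible corner.
orange + kale with both targets exact would need a negative amount; discard.
orange + bell pepper with both tight: 3.776 servings and 2.449 servings → $3.28.
avocado + kale: the both-tight solution has a negative serving — not a feasible corner.
avocado + bell pepper with both tight: 3.223 servings and 3.555 servings → $6.39.
kale + bell pepper with both tight: 1.741 servings and 3.035 servings → $4.43.
Cheapest feasible corner: $3.28.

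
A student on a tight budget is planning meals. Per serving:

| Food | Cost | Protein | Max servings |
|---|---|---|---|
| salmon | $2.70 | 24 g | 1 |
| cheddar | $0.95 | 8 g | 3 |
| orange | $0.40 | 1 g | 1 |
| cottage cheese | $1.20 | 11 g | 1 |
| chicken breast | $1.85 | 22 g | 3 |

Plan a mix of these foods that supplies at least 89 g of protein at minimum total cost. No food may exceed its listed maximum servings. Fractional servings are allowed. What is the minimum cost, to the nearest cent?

Cost per g of protein: chicken breast $0.0841, cottage cheese $0.1091, salmon $0.1125, cheddar $0.1187, orange $0.4000.
Take 3 servings of chicken breast: +66.0 g protein for $5.55 (total $5.55, still need 23.0 g).
Take 1 serving of cottage cheese: +11.0 g protein for $1.20 (total $6.75, still need 12.0 g).
Take 0.5 servings of salmon: +12.0 g protein for $1.35 (total $8.10, still need 0.0 g).
Greedy by cheapest-per-g is optimal for a single linear constraint, so the minimum cost is $8.10.

$8.10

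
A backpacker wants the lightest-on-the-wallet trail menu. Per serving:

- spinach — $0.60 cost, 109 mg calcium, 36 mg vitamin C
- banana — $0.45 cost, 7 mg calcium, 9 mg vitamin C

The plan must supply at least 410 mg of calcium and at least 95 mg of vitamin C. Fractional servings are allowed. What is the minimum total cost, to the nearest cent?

$2.26

An LP optimum is at a vertex; with two nutrient constraints at most two foods are used. Check each candidate.
spinach only: max(410/109, 95/36) = 3.761 servings → $2.26.
banana only: max(410/7, 95/9) = 58.57 servings → $26.36.
spinach + banana: intersection lies outside the first quadrant.
The minimum over all feasible corners is $2.26.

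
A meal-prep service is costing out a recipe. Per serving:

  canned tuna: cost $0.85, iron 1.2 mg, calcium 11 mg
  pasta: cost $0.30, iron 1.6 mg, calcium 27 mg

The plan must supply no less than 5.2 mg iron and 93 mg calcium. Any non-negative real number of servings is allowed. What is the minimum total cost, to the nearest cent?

This is a tiny linear program; its minimum lies at a vertex of the feasible set. List the vertices and price them.
canned tuna only: max(5.2/1.2, 93/11) = 8.455 servings → $7.19.
pasta only: max(5.2/1.6, 93/27) = 3.444 servings → $1.03.
canned tuna + pasta: intersection lies outside the first quadrant.
The minimum over all feasible corners is $1.03.

$1.03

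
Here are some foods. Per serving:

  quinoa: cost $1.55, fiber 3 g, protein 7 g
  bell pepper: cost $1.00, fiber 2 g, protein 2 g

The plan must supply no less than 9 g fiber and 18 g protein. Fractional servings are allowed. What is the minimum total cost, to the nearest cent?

Check every corner: each single food scaled to meet both minima, and each pair solved so both constraints bind.
quinoa only: max(9/3, 18/7) = 3 servings → $4.65.
bell pepper only: max(9/2, 18/2) = 9 servings → $9.00.
quinoa + bell pepper with both tight: 2.25 servings and 1.125 servings → $4.61.
Cheapest feasible corner: $4.61.

$4.61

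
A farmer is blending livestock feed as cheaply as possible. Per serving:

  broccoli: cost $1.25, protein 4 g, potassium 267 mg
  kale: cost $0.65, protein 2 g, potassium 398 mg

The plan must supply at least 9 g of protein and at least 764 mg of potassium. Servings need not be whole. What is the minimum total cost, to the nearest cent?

With two linear requirements the optimum uses one or two foods; enumerate the corners.
broccoli only: max(9/4, 764/267) = 2.861 servings → $3.58.
kale only: max(9/2, 764/398) = 4.5 servings → $2.92.
broccoli + kale with both tight: 1.941 servings and 0.6172 servings → $2.83.
The minimum over all feasible corners is $2.83.

$2.83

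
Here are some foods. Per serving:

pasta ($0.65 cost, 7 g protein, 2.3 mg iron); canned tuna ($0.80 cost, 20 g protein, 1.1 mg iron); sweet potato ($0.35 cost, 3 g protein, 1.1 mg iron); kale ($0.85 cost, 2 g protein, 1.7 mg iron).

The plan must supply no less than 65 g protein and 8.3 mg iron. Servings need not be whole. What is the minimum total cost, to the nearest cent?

Check every corner: each single food scaled to meet both minima, and each pair solved so both constraints bind.
pasta only: max(65/7, 8.3/2.3) = 9.286 servings → $6.04.
canned tuna only: max(65/20, 8.3/1.1) = 7.545 servings → $6.04.
sweet potato only: max(65/3, 8.3/1.1) = 21.67 servings → $7.58.
kale only: max(65/2, 8.3/1.7) = 32.5 servings → $27.62.
pasta + canned tuna with both tight: 2.467 servings and 2.386 servings → $3.51.
pasta + sweet potato: intersection lies outside the first quadrant.
pasta + kale with both targets exact would need a negative amount; discard.
canned tuna + sweet potato with both tight: 2.492 servings and 5.053 servings → $3.76.
canned tuna + kale with both tight: 2.953 servings and 2.972 servings → $4.89.
sweet potato + kale: the both-tight solution has a negative serving — not a feasible corner.
The minimum over all feasible corners is $3.51.

$3.51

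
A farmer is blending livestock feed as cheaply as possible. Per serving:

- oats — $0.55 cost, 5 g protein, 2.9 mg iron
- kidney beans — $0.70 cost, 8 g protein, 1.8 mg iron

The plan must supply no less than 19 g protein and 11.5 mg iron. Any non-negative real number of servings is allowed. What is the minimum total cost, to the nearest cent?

For a min-cost LP with two ≥-constraints, a basic feasible solution has at most two positive variables.
oats only: max(19/5, 11.5/2.9) = 3.966 servings → $2.18.
kidney beans only: max(19/8, 11.5/1.8) = 6.389 servings → $4.47.
oats + kidney beans with both targets exact would need a negative amount; discard.
Cheapest feasible corner: $2.18.

$2.18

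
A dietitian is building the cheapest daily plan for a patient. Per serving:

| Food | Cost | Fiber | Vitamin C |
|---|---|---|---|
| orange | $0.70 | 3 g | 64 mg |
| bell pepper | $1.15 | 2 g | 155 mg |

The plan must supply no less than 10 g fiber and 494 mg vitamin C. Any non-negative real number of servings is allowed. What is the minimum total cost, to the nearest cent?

orange only: max(10/3, 494/64) = 7.719 servings → $5.40.
bell pepper only: max(10/2, 494/155) = 5 servings → $5.75.
orange + bell pepper with both tight: 1.668 servings and 2.499 servings → $4.04.
So the least-cost plan costs $4.04.

$4.04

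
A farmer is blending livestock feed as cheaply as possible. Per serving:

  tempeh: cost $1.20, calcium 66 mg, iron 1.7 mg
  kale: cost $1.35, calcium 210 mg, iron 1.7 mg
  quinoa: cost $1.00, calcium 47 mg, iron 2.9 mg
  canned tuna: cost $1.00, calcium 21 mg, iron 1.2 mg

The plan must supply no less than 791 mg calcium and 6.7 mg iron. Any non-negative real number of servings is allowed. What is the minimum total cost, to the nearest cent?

$5.17

An LP optimum is at a vertex; with two nutrient constraints at most two foods are used. Check each candidate.
tempeh only: max(791/66, 6.7/1.7) = 11.98 servings → $14.38.
kale only: max(791/210, 6.7/1.7) = 3.941 servings → $5.32.
quinoa only: max(791/47, 6.7/2.9) = 16.83 servings → $16.83.
canned tuna only: max(791/21, 6.7/1.2) = 37.67 servings → $37.67.
tempeh + kale with both tight: 0.2545 servings and 3.687 servings → $5.28.
tempeh + quinoa: intersection lies outside the first quadrant.
tempeh + canned tuna: the both-tight solution has a negative serving — not a feasible corner.
kale + quinoa with both tight: 3.74 servings and 0.1177 servings → $5.17.
kale + canned tuna with both tight: 3.738 servings and 0.288 servings → $5.33.
quinoa + canned tuna: intersection lies outside the first quadrant.
Cheapest feasible corner: $5.17.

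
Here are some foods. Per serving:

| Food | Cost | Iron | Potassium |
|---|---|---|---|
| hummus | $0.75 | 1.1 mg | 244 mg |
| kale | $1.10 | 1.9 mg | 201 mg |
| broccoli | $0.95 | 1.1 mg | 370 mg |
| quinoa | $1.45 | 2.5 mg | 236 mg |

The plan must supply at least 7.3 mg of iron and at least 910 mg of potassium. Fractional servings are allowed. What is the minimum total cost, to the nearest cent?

$4.35

Two binding constraints pin down two serving amounts, so the optimal mix uses at most two foods. The candidates are each food alone (scaled to the tighter of iron/potassium) and each pair with both constraints tight.
hummus only: max(7.3/1.1, 910/244) = 6.636 servings → $4.98.
kale only: max(7.3/1.9, 910/201) = 4.527 servings → $4.98.
broccoli only: max(7.3/1.1, 910/370) = 6.636 servings → $6.30.
quinoa only: max(7.3/2.5, 910/236) = 3.856 servings → $5.59.
hummus + kale with both tight: 1.079 servings and 3.217 servings → $4.35.
hummus + broccoli: intersection lies outside the first quadrant.
hummus + quinoa with both tight: 1.576 servings and 2.227 servings → $4.41.
kale + broccoli with both tight: 3.528 servings and 0.5431 servings → $4.40.
kale + quinoa: intersection lies outside the first quadrant.
broccoli + quinoa with both tight: 0.8299 servings and 2.555 servings → $4.49.
So the least-cost plan costs $4.35.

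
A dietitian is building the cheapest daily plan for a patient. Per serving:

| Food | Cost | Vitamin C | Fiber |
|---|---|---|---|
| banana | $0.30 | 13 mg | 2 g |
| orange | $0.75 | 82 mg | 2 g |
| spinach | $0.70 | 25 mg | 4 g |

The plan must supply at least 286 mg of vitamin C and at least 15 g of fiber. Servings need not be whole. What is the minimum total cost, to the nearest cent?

$3.48

An LP optimum is at a vertex; with two nutrient constraints at most two foods are used. Check each candidate.
banana only: max(286/13, 15/2) = 22 servings → $6.60.
orange only: max(286/82, 15/2) = 7.5 servings → $5.62.
spinach only: max(286/25, 15/4) = 11.44 servings → $8.01.
banana + orange with both tight: 4.768 servings and 2.732 servings → $3.48.
banana + spinach: intersection lies outside the first quadrant.
orange + spinach with both tight: 2.766 servings and 2.367 servings → $3.73.
So the least-cost plan costs $3.48.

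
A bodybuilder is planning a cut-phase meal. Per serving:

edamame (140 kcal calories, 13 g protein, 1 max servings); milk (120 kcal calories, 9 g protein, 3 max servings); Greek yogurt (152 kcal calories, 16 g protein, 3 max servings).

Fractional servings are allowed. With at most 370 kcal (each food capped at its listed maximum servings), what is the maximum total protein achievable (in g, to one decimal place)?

Protein per kcal: Greek yogurt 0.1053, edamame 0.09286, milk 0.075.
Take 2.434 servings of Greek yogurt: uses 370 kcal, +38.9 g protein (running total 38.9 g).
Greedy by best ratio exhausts the calories allowance optimally: 38.9 g.

38.9 g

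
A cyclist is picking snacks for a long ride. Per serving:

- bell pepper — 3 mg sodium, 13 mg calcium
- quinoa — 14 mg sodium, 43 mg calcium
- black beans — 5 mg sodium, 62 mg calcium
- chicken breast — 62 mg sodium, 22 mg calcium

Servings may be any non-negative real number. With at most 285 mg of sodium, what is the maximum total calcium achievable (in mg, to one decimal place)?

3534.0 mg

Calcium per mg sodium: black beans 12.4, bell pepper 4.333, quinoa 3.071, chicken breast 0.3548.
With no serving limits, spend the whole sodium allowance on black beans: 285 mg / 5 mg × 62 mg = 3534.0 mg.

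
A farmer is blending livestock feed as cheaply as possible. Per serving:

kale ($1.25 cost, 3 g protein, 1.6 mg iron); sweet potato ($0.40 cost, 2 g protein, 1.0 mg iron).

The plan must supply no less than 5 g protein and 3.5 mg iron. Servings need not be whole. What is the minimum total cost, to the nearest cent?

Compare the cost at each extreme point of the feasible region.
kale only: max(5/3, 3.5/1.6) = 2.188 servings → $2.73.
sweet potato only: max(5/2, 3.5/1.0) = 3.5 servings → $1.40.
kale + sweet potato: the both-tight solution has a negative serving — not a feasible corner.
So the least-cost plan costs $1.40.

$1.40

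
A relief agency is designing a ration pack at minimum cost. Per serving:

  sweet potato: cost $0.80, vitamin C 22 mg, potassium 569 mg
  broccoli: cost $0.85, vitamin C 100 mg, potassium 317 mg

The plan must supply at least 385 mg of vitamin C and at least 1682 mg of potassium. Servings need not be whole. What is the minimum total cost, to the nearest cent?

Check every corner: each single food scaled to meet both minima, and each pair solved so both constraints bind.
sweet potato only: max(385/22, 1682/569) = 17.5 servings → $14.00.
broccoli only: max(385/100, 1682/317) = 5.306 servings → $4.51.
sweet potato + broccoli with both tight: 0.9245 servings and 3.647 servings → $3.84.
So the least-cost plan costs $3.84.

$3.84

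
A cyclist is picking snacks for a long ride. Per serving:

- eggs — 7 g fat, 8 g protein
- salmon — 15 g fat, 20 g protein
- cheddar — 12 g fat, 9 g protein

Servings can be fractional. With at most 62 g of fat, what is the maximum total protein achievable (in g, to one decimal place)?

82.7 g

Protein per g fat: salmon 1.333, eggs 1.143, cheddar 0.75.
With no serving limits, spend the whole fat allowance on salmon: 62 g / 15 g × 20 g = 82.7 g.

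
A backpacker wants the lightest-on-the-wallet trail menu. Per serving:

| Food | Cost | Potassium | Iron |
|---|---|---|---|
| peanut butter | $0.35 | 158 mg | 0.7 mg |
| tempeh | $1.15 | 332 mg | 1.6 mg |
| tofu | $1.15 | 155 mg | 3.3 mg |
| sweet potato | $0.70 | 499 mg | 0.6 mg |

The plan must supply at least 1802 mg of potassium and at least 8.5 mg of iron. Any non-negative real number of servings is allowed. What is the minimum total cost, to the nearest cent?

$4.15

With two linear requirements the optimum uses one or two foods; enumerate the corners.
peanut butter only: max(1802/158, 8.5/0.7) = 12.14 servings → $4.25.
tempeh only: max(1802/332, 8.5/1.6) = 5.428 servings → $6.24.
tofu only: max(1802/155, 8.5/3.3) = 11.63 servings → $13.37.
sweet potato only: max(1802/499, 8.5/0.6) = 14.17 servings → $9.92.
peanut butter + tempeh with both tight: 3 servings and 4 servings → $5.65.
peanut butter + tofu with both tight: 11.21 servings and 0.1976 servings → $4.15.
peanut butter + sweet potato: intersection lies outside the first quadrant.
tempeh + tofu with both targets exact would need a negative amount; discard.
tempeh + sweet potato with both tight: 5.274 servings and 0.1021 servings → $6.14.
tofu + sweet potato with both tight: 2.034 servings and 2.979 servings → $4.42.
Cheapest feasible corner: $4.15.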